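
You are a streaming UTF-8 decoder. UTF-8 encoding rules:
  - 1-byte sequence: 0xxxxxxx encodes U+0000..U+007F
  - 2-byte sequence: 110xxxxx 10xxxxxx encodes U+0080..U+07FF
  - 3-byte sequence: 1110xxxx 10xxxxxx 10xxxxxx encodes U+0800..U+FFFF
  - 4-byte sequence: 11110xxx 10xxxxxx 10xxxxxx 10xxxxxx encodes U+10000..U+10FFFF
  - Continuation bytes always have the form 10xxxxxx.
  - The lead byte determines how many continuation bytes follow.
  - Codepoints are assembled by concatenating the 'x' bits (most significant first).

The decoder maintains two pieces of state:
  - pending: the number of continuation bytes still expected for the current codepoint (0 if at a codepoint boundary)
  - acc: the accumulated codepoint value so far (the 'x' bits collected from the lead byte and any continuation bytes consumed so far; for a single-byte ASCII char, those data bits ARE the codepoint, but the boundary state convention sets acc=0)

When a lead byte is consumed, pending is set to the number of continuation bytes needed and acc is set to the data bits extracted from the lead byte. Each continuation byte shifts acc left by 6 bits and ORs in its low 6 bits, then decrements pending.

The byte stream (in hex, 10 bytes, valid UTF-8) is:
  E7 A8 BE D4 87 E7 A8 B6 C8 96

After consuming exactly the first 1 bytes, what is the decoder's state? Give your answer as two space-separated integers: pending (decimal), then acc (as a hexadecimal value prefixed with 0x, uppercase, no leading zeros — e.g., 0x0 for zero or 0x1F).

Answer: 2 0x7

Derivation:
Byte[0]=E7: 3-byte lead. pending=2, acc=0x7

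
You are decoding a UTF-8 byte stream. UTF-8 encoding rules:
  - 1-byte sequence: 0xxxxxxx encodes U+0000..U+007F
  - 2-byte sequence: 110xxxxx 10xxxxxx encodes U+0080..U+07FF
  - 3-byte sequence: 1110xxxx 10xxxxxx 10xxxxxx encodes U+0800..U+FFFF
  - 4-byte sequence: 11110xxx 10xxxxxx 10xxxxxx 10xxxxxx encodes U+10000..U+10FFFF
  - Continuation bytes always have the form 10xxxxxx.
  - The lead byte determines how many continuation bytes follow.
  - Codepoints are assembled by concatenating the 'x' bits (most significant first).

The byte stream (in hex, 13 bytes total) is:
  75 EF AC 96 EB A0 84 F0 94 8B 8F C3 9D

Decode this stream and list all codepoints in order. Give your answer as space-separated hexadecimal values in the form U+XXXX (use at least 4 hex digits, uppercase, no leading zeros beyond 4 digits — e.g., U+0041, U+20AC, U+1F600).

Answer: U+0075 U+FB16 U+B804 U+142CF U+00DD

Derivation:
Byte[0]=75: 1-byte ASCII. cp=U+0075
Byte[1]=EF: 3-byte lead, need 2 cont bytes. acc=0xF
Byte[2]=AC: continuation. acc=(acc<<6)|0x2C=0x3EC
Byte[3]=96: continuation. acc=(acc<<6)|0x16=0xFB16
Completed: cp=U+FB16 (starts at byte 1)
Byte[4]=EB: 3-byte lead, need 2 cont bytes. acc=0xB
Byte[5]=A0: continuation. acc=(acc<<6)|0x20=0x2E0
Byte[6]=84: continuation. acc=(acc<<6)|0x04=0xB804
Completed: cp=U+B804 (starts at byte 4)
Byte[7]=F0: 4-byte lead, need 3 cont bytes. acc=0x0
Byte[8]=94: continuation. acc=(acc<<6)|0x14=0x14
Byte[9]=8B: continuation. acc=(acc<<6)|0x0B=0x50B
Byte[10]=8F: continuation. acc=(acc<<6)|0x0F=0x142CF
Completed: cp=U+142CF (starts at byte 7)
Byte[11]=C3: 2-byte lead, need 1 cont bytes. acc=0x3
Byte[12]=9D: continuation. acc=(acc<<6)|0x1D=0xDD
Completed: cp=U+00DD (starts at byte 11)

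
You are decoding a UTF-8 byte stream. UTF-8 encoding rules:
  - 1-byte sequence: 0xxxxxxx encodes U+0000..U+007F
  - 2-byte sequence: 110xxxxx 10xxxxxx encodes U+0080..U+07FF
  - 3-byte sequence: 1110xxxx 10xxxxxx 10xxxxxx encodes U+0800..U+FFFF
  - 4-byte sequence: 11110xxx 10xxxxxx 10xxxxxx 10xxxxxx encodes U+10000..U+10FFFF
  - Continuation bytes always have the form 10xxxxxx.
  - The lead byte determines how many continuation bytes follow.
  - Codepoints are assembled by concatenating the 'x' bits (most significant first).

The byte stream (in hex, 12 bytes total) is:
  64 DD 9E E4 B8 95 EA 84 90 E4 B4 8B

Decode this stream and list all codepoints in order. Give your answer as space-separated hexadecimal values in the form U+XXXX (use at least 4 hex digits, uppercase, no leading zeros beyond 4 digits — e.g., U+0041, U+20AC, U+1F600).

Byte[0]=64: 1-byte ASCII. cp=U+0064
Byte[1]=DD: 2-byte lead, need 1 cont bytes. acc=0x1D
Byte[2]=9E: continuation. acc=(acc<<6)|0x1E=0x75E
Completed: cp=U+075E (starts at byte 1)
Byte[3]=E4: 3-byte lead, need 2 cont bytes. acc=0x4
Byte[4]=B8: continuation. acc=(acc<<6)|0x38=0x138
Byte[5]=95: continuation. acc=(acc<<6)|0x15=0x4E15
Completed: cp=U+4E15 (starts at byte 3)
Byte[6]=EA: 3-byte lead, need 2 cont bytes. acc=0xA
Byte[7]=84: continuation. acc=(acc<<6)|0x04=0x284
Byte[8]=90: continuation. acc=(acc<<6)|0x10=0xA110
Completed: cp=U+A110 (starts at byte 6)
Byte[9]=E4: 3-byte lead, need 2 cont bytes. acc=0x4
Byte[10]=B4: continuation. acc=(acc<<6)|0x34=0x134
Byte[11]=8B: continuation. acc=(acc<<6)|0x0B=0x4D0B
Completed: cp=U+4D0B (starts at byte 9)

Answer: U+0064 U+075E U+4E15 U+A110 U+4D0B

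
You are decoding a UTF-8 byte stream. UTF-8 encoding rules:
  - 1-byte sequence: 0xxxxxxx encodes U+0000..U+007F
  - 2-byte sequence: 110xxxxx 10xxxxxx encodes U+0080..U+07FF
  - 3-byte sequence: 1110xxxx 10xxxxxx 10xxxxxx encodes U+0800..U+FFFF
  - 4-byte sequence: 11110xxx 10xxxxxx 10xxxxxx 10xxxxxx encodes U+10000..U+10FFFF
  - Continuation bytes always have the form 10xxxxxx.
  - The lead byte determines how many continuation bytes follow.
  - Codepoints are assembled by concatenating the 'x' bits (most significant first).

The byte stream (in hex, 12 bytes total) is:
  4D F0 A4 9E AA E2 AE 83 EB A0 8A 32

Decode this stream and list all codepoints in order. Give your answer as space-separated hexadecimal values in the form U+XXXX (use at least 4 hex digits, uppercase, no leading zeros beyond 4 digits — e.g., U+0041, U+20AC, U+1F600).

Byte[0]=4D: 1-byte ASCII. cp=U+004D
Byte[1]=F0: 4-byte lead, need 3 cont bytes. acc=0x0
Byte[2]=A4: continuation. acc=(acc<<6)|0x24=0x24
Byte[3]=9E: continuation. acc=(acc<<6)|0x1E=0x91E
Byte[4]=AA: continuation. acc=(acc<<6)|0x2A=0x247AA
Completed: cp=U+247AA (starts at byte 1)
Byte[5]=E2: 3-byte lead, need 2 cont bytes. acc=0x2
Byte[6]=AE: continuation. acc=(acc<<6)|0x2E=0xAE
Byte[7]=83: continuation. acc=(acc<<6)|0x03=0x2B83
Completed: cp=U+2B83 (starts at byte 5)
Byte[8]=EB: 3-byte lead, need 2 cont bytes. acc=0xB
Byte[9]=A0: continuation. acc=(acc<<6)|0x20=0x2E0
Byte[10]=8A: continuation. acc=(acc<<6)|0x0A=0xB80A
Completed: cp=U+B80A (starts at byte 8)
Byte[11]=32: 1-byte ASCII. cp=U+0032

Answer: U+004D U+247AA U+2B83 U+B80A U+0032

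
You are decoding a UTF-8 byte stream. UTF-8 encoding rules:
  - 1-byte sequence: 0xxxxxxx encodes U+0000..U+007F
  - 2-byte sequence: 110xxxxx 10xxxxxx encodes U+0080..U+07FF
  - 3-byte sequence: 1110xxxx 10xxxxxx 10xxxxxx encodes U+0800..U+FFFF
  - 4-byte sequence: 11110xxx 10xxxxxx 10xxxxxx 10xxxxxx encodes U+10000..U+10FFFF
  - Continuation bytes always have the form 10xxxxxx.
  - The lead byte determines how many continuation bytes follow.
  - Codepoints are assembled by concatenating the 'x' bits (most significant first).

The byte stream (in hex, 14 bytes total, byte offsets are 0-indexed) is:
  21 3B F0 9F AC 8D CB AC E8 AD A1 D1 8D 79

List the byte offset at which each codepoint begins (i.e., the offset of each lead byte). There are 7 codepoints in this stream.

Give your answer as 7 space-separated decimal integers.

Byte[0]=21: 1-byte ASCII. cp=U+0021
Byte[1]=3B: 1-byte ASCII. cp=U+003B
Byte[2]=F0: 4-byte lead, need 3 cont bytes. acc=0x0
Byte[3]=9F: continuation. acc=(acc<<6)|0x1F=0x1F
Byte[4]=AC: continuation. acc=(acc<<6)|0x2C=0x7EC
Byte[5]=8D: continuation. acc=(acc<<6)|0x0D=0x1FB0D
Completed: cp=U+1FB0D (starts at byte 2)
Byte[6]=CB: 2-byte lead, need 1 cont bytes. acc=0xB
Byte[7]=AC: continuation. acc=(acc<<6)|0x2C=0x2EC
Completed: cp=U+02EC (starts at byte 6)
Byte[8]=E8: 3-byte lead, need 2 cont bytes. acc=0x8
Byte[9]=AD: continuation. acc=(acc<<6)|0x2D=0x22D
Byte[10]=A1: continuation. acc=(acc<<6)|0x21=0x8B61
Completed: cp=U+8B61 (starts at byte 8)
Byte[11]=D1: 2-byte lead, need 1 cont bytes. acc=0x11
Byte[12]=8D: continuation. acc=(acc<<6)|0x0D=0x44D
Completed: cp=U+044D (starts at byte 11)
Byte[13]=79: 1-byte ASCII. cp=U+0079

Answer: 0 1 2 6 8 11 13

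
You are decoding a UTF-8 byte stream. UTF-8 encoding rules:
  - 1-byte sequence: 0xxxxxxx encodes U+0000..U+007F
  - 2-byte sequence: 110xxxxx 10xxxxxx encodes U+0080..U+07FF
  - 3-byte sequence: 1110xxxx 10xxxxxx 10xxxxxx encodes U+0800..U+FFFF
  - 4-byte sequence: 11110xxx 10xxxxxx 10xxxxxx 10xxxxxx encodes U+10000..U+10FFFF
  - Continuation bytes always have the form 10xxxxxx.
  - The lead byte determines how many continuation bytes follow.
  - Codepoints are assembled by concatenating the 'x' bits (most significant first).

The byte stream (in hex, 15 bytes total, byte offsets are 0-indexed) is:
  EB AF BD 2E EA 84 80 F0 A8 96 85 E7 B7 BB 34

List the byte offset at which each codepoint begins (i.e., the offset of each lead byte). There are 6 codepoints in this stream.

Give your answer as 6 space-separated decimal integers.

Answer: 0 3 4 7 11 14

Derivation:
Byte[0]=EB: 3-byte lead, need 2 cont bytes. acc=0xB
Byte[1]=AF: continuation. acc=(acc<<6)|0x2F=0x2EF
Byte[2]=BD: continuation. acc=(acc<<6)|0x3D=0xBBFD
Completed: cp=U+BBFD (starts at byte 0)
Byte[3]=2E: 1-byte ASCII. cp=U+002E
Byte[4]=EA: 3-byte lead, need 2 cont bytes. acc=0xA
Byte[5]=84: continuation. acc=(acc<<6)|0x04=0x284
Byte[6]=80: continuation. acc=(acc<<6)|0x00=0xA100
Completed: cp=U+A100 (starts at byte 4)
Byte[7]=F0: 4-byte lead, need 3 cont bytes. acc=0x0
Byte[8]=A8: continuation. acc=(acc<<6)|0x28=0x28
Byte[9]=96: continuation. acc=(acc<<6)|0x16=0xA16
Byte[10]=85: continuation. acc=(acc<<6)|0x05=0x28585
Completed: cp=U+28585 (starts at byte 7)
Byte[11]=E7: 3-byte lead, need 2 cont bytes. acc=0x7
Byte[12]=B7: continuation. acc=(acc<<6)|0x37=0x1F7
Byte[13]=BB: continuation. acc=(acc<<6)|0x3B=0x7DFB
Completed: cp=U+7DFB (starts at byte 11)
Byte[14]=34: 1-byte ASCII. cp=U+0034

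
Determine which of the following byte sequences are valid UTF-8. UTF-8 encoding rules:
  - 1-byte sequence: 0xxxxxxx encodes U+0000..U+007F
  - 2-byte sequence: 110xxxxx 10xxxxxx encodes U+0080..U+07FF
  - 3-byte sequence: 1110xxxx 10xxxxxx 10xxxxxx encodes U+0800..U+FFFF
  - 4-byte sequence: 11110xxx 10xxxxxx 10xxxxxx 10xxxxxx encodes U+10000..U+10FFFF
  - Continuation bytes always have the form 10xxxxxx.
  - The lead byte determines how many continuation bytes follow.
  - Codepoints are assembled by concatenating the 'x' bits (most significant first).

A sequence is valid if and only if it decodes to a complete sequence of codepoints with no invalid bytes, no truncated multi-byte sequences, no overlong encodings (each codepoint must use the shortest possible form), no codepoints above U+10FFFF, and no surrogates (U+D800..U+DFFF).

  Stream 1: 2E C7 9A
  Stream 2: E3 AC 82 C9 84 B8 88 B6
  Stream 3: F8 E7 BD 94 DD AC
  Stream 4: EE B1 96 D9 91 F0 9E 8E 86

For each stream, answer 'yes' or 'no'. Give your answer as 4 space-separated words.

Stream 1: decodes cleanly. VALID
Stream 2: error at byte offset 5. INVALID
Stream 3: error at byte offset 0. INVALID
Stream 4: decodes cleanly. VALID

Answer: yes no no yes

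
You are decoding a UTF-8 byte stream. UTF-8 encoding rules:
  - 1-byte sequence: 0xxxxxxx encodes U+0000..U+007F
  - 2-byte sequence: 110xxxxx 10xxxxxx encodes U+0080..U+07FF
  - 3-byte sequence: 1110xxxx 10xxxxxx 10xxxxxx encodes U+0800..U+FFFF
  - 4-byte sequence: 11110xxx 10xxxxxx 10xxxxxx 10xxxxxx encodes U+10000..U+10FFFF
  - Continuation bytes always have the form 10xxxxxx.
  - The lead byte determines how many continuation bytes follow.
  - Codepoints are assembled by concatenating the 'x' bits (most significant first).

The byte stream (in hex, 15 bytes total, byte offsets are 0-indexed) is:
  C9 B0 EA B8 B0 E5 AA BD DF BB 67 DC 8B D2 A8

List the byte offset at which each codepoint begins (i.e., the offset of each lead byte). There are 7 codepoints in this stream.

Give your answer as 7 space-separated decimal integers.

Byte[0]=C9: 2-byte lead, need 1 cont bytes. acc=0x9
Byte[1]=B0: continuation. acc=(acc<<6)|0x30=0x270
Completed: cp=U+0270 (starts at byte 0)
Byte[2]=EA: 3-byte lead, need 2 cont bytes. acc=0xA
Byte[3]=B8: continuation. acc=(acc<<6)|0x38=0x2B8
Byte[4]=B0: continuation. acc=(acc<<6)|0x30=0xAE30
Completed: cp=U+AE30 (starts at byte 2)
Byte[5]=E5: 3-byte lead, need 2 cont bytes. acc=0x5
Byte[6]=AA: continuation. acc=(acc<<6)|0x2A=0x16A
Byte[7]=BD: continuation. acc=(acc<<6)|0x3D=0x5ABD
Completed: cp=U+5ABD (starts at byte 5)
Byte[8]=DF: 2-byte lead, need 1 cont bytes. acc=0x1F
Byte[9]=BB: continuation. acc=(acc<<6)|0x3B=0x7FB
Completed: cp=U+07FB (starts at byte 8)
Byte[10]=67: 1-byte ASCII. cp=U+0067
Byte[11]=DC: 2-byte lead, need 1 cont bytes. acc=0x1C
Byte[12]=8B: continuation. acc=(acc<<6)|0x0B=0x70B
Completed: cp=U+070B (starts at byte 11)
Byte[13]=D2: 2-byte lead, need 1 cont bytes. acc=0x12
Byte[14]=A8: continuation. acc=(acc<<6)|0x28=0x4A8
Completed: cp=U+04A8 (starts at byte 13)

Answer: 0 2 5 8 10 11 13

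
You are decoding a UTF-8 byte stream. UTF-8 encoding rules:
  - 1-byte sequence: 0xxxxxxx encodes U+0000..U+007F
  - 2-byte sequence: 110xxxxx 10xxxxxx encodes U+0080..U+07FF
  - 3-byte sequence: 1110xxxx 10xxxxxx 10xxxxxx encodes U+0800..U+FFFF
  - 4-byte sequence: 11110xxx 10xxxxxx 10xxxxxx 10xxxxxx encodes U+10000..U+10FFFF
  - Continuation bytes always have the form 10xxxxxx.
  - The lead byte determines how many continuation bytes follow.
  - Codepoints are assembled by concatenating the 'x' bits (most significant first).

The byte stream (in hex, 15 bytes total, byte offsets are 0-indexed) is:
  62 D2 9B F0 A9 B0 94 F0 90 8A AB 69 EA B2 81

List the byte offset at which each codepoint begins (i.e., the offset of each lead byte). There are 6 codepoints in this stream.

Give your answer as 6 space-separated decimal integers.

Answer: 0 1 3 7 11 12

Derivation:
Byte[0]=62: 1-byte ASCII. cp=U+0062
Byte[1]=D2: 2-byte lead, need 1 cont bytes. acc=0x12
Byte[2]=9B: continuation. acc=(acc<<6)|0x1B=0x49B
Completed: cp=U+049B (starts at byte 1)
Byte[3]=F0: 4-byte lead, need 3 cont bytes. acc=0x0
Byte[4]=A9: continuation. acc=(acc<<6)|0x29=0x29
Byte[5]=B0: continuation. acc=(acc<<6)|0x30=0xA70
Byte[6]=94: continuation. acc=(acc<<6)|0x14=0x29C14
Completed: cp=U+29C14 (starts at byte 3)
Byte[7]=F0: 4-byte lead, need 3 cont bytes. acc=0x0
Byte[8]=90: continuation. acc=(acc<<6)|0x10=0x10
Byte[9]=8A: continuation. acc=(acc<<6)|0x0A=0x40A
Byte[10]=AB: continuation. acc=(acc<<6)|0x2B=0x102AB
Completed: cp=U+102AB (starts at byte 7)
Byte[11]=69: 1-byte ASCII. cp=U+0069
Byte[12]=EA: 3-byte lead, need 2 cont bytes. acc=0xA
Byte[13]=B2: continuation. acc=(acc<<6)|0x32=0x2B2
Byte[14]=81: continuation. acc=(acc<<6)|0x01=0xAC81
Completed: cp=U+AC81 (starts at byte 12)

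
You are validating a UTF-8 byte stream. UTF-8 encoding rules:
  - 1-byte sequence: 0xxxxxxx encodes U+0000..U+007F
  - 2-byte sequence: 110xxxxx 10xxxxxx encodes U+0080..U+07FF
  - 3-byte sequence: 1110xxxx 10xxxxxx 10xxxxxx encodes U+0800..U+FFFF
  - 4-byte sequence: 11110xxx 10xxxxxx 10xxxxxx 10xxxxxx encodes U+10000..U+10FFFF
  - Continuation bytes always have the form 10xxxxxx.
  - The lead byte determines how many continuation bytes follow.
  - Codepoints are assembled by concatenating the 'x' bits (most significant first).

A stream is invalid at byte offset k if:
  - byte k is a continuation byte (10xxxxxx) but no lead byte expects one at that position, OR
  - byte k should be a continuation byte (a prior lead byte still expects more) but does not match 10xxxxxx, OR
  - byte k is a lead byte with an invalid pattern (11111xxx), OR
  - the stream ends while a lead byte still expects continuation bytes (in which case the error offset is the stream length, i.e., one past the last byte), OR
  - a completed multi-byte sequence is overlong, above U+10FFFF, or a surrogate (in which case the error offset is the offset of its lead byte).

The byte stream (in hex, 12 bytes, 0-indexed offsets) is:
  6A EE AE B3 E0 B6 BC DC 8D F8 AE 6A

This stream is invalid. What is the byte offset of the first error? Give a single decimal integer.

Answer: 9

Derivation:
Byte[0]=6A: 1-byte ASCII. cp=U+006A
Byte[1]=EE: 3-byte lead, need 2 cont bytes. acc=0xE
Byte[2]=AE: continuation. acc=(acc<<6)|0x2E=0x3AE
Byte[3]=B3: continuation. acc=(acc<<6)|0x33=0xEBB3
Completed: cp=U+EBB3 (starts at byte 1)
Byte[4]=E0: 3-byte lead, need 2 cont bytes. acc=0x0
Byte[5]=B6: continuation. acc=(acc<<6)|0x36=0x36
Byte[6]=BC: continuation. acc=(acc<<6)|0x3C=0xDBC
Completed: cp=U+0DBC (starts at byte 4)
Byte[7]=DC: 2-byte lead, need 1 cont bytes. acc=0x1C
Byte[8]=8D: continuation. acc=(acc<<6)|0x0D=0x70D
Completed: cp=U+070D (starts at byte 7)
Byte[9]=F8: INVALID lead byte (not 0xxx/110x/1110/11110)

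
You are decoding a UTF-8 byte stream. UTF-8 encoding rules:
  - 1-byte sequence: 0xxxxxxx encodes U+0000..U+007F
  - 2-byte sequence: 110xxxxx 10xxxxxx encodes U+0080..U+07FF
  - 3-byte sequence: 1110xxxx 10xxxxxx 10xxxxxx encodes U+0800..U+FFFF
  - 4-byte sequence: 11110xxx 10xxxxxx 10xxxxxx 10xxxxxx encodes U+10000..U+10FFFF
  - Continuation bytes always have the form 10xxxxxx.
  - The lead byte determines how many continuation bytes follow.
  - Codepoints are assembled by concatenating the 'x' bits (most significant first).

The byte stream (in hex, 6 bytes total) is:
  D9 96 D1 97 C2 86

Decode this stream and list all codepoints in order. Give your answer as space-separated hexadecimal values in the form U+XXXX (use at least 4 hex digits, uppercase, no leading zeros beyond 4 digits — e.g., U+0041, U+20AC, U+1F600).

Answer: U+0656 U+0457 U+0086

Derivation:
Byte[0]=D9: 2-byte lead, need 1 cont bytes. acc=0x19
Byte[1]=96: continuation. acc=(acc<<6)|0x16=0x656
Completed: cp=U+0656 (starts at byte 0)
Byte[2]=D1: 2-byte lead, need 1 cont bytes. acc=0x11
Byte[3]=97: continuation. acc=(acc<<6)|0x17=0x457
Completed: cp=U+0457 (starts at byte 2)
Byte[4]=C2: 2-byte lead, need 1 cont bytes. acc=0x2
Byte[5]=86: continuation. acc=(acc<<6)|0x06=0x86
Completed: cp=U+0086 (starts at byte 4)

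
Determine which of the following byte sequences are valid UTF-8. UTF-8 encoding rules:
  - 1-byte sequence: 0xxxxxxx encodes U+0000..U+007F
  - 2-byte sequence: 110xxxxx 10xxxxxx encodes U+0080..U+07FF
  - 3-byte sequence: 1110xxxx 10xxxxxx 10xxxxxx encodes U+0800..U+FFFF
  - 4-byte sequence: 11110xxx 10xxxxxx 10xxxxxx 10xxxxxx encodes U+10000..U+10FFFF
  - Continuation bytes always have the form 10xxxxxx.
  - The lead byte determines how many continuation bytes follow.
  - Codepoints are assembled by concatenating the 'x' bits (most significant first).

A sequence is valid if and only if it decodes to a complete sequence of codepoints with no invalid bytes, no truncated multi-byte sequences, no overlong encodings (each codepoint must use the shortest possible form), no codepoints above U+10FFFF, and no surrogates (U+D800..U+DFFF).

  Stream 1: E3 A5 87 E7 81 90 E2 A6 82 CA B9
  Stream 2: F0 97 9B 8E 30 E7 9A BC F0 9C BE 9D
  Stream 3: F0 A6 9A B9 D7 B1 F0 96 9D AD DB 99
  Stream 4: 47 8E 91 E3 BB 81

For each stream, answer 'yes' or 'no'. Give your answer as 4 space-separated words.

Stream 1: decodes cleanly. VALID
Stream 2: decodes cleanly. VALID
Stream 3: decodes cleanly. VALID
Stream 4: error at byte offset 1. INVALID

Answer: yes yes yes no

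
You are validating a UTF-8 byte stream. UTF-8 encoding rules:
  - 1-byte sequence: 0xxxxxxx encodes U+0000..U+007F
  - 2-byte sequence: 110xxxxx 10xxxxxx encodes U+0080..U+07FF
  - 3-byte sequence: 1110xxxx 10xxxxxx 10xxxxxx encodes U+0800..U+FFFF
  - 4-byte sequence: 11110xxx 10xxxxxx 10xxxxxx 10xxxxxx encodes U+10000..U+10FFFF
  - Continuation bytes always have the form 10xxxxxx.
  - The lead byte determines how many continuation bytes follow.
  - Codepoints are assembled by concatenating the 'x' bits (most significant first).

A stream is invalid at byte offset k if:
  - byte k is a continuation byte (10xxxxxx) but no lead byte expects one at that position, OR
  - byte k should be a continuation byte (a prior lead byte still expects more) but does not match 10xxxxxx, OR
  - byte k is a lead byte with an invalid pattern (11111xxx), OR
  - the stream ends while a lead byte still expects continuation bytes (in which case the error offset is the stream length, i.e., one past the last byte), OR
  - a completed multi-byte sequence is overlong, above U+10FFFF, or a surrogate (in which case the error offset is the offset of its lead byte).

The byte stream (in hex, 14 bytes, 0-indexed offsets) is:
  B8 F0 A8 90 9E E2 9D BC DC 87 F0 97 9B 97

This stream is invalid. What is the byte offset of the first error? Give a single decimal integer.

Answer: 0

Derivation:
Byte[0]=B8: INVALID lead byte (not 0xxx/110x/1110/11110)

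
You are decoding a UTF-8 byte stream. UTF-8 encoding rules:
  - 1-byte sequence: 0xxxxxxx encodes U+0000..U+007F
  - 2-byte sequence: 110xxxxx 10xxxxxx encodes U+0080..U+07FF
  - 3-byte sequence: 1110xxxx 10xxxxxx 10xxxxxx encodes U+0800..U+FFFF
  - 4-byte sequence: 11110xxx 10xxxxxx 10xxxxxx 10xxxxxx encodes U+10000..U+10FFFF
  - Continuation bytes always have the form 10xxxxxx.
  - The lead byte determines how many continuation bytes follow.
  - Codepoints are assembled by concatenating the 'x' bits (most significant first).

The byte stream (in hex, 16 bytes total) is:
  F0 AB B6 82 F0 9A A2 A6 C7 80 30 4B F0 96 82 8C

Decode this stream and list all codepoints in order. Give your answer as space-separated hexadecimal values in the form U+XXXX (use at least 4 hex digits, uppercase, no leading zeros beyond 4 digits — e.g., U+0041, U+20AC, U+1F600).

Answer: U+2BD82 U+1A8A6 U+01C0 U+0030 U+004B U+1608C

Derivation:
Byte[0]=F0: 4-byte lead, need 3 cont bytes. acc=0x0
Byte[1]=AB: continuation. acc=(acc<<6)|0x2B=0x2B
Byte[2]=B6: continuation. acc=(acc<<6)|0x36=0xAF6
Byte[3]=82: continuation. acc=(acc<<6)|0x02=0x2BD82
Completed: cp=U+2BD82 (starts at byte 0)
Byte[4]=F0: 4-byte lead, need 3 cont bytes. acc=0x0
Byte[5]=9A: continuation. acc=(acc<<6)|0x1A=0x1A
Byte[6]=A2: continuation. acc=(acc<<6)|0x22=0x6A2
Byte[7]=A6: continuation. acc=(acc<<6)|0x26=0x1A8A6
Completed: cp=U+1A8A6 (starts at byte 4)
Byte[8]=C7: 2-byte lead, need 1 cont bytes. acc=0x7
Byte[9]=80: continuation. acc=(acc<<6)|0x00=0x1C0
Completed: cp=U+01C0 (starts at byte 8)
Byte[10]=30: 1-byte ASCII. cp=U+0030
Byte[11]=4B: 1-byte ASCII. cp=U+004B
Byte[12]=F0: 4-byte lead, need 3 cont bytes. acc=0x0
Byte[13]=96: continuation. acc=(acc<<6)|0x16=0x16
Byte[14]=82: continuation. acc=(acc<<6)|0x02=0x582
Byte[15]=8C: continuation. acc=(acc<<6)|0x0C=0x1608C
Completed: cp=U+1608C (starts at byte 12)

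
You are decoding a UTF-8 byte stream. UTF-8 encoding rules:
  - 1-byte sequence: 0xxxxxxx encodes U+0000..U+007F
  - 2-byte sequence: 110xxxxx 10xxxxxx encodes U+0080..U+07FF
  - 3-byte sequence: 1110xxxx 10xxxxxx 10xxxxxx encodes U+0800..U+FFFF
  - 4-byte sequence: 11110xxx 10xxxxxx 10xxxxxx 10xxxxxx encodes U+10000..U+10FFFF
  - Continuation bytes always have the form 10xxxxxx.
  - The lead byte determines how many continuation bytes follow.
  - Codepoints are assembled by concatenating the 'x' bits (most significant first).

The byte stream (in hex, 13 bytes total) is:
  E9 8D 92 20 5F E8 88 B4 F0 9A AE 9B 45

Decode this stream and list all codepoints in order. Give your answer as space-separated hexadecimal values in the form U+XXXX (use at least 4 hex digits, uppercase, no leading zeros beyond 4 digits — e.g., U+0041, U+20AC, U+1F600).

Byte[0]=E9: 3-byte lead, need 2 cont bytes. acc=0x9
Byte[1]=8D: continuation. acc=(acc<<6)|0x0D=0x24D
Byte[2]=92: continuation. acc=(acc<<6)|0x12=0x9352
Completed: cp=U+9352 (starts at byte 0)
Byte[3]=20: 1-byte ASCII. cp=U+0020
Byte[4]=5F: 1-byte ASCII. cp=U+005F
Byte[5]=E8: 3-byte lead, need 2 cont bytes. acc=0x8
Byte[6]=88: continuation. acc=(acc<<6)|0x08=0x208
Byte[7]=B4: continuation. acc=(acc<<6)|0x34=0x8234
Completed: cp=U+8234 (starts at byte 5)
Byte[8]=F0: 4-byte lead, need 3 cont bytes. acc=0x0
Byte[9]=9A: continuation. acc=(acc<<6)|0x1A=0x1A
Byte[10]=AE: continuation. acc=(acc<<6)|0x2E=0x6AE
Byte[11]=9B: continuation. acc=(acc<<6)|0x1B=0x1AB9B
Completed: cp=U+1AB9B (starts at byte 8)
Byte[12]=45: 1-byte ASCII. cp=U+0045

Answer: U+9352 U+0020 U+005F U+8234 U+1AB9B U+0045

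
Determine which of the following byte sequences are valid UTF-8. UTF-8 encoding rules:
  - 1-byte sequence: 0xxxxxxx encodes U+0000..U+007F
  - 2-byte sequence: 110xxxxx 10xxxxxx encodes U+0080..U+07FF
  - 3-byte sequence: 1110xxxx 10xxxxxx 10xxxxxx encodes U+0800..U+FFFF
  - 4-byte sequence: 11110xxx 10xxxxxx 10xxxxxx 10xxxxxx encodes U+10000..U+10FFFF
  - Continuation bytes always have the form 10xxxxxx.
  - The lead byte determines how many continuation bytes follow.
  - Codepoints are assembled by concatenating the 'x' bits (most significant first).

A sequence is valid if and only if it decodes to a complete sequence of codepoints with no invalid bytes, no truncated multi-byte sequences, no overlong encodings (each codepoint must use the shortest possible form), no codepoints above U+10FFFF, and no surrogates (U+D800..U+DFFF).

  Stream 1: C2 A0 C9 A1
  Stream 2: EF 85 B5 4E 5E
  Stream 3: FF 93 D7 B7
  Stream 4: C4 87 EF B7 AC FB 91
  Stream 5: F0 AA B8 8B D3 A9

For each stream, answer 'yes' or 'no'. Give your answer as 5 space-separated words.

Stream 1: decodes cleanly. VALID
Stream 2: decodes cleanly. VALID
Stream 3: error at byte offset 0. INVALID
Stream 4: error at byte offset 5. INVALID
Stream 5: decodes cleanly. VALID

Answer: yes yes no no yes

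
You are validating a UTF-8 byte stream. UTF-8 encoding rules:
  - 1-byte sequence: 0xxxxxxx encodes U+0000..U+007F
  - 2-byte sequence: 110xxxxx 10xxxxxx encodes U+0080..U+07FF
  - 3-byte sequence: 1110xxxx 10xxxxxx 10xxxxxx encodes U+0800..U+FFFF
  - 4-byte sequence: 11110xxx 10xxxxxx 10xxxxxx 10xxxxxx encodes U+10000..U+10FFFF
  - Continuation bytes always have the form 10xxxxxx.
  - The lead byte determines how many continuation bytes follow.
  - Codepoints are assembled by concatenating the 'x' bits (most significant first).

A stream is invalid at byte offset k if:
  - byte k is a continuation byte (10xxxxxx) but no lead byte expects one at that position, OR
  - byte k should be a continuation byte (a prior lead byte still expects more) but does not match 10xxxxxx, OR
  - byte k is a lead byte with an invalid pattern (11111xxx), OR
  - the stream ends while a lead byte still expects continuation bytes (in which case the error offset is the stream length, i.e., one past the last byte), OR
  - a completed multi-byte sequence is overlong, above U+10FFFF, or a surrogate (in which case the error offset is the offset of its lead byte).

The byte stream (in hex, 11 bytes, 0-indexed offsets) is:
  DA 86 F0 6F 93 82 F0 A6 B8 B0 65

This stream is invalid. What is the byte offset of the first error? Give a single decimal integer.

Answer: 3

Derivation:
Byte[0]=DA: 2-byte lead, need 1 cont bytes. acc=0x1A
Byte[1]=86: continuation. acc=(acc<<6)|0x06=0x686
Completed: cp=U+0686 (starts at byte 0)
Byte[2]=F0: 4-byte lead, need 3 cont bytes. acc=0x0
Byte[3]=6F: expected 10xxxxxx continuation. INVALID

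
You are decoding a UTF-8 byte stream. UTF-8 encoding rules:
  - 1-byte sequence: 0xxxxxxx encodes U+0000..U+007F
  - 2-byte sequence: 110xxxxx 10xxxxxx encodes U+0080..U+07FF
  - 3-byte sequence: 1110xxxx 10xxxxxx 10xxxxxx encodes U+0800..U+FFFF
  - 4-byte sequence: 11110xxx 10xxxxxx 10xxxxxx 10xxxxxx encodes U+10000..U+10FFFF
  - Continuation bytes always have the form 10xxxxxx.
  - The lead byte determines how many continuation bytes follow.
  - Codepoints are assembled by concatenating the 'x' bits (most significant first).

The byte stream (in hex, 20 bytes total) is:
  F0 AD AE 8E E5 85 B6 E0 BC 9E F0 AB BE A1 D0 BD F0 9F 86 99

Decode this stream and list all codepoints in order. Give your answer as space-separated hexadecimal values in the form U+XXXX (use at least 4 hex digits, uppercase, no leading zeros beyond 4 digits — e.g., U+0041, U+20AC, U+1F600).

Answer: U+2DB8E U+5176 U+0F1E U+2BFA1 U+043D U+1F199

Derivation:
Byte[0]=F0: 4-byte lead, need 3 cont bytes. acc=0x0
Byte[1]=AD: continuation. acc=(acc<<6)|0x2D=0x2D
Byte[2]=AE: continuation. acc=(acc<<6)|0x2E=0xB6E
Byte[3]=8E: continuation. acc=(acc<<6)|0x0E=0x2DB8E
Completed: cp=U+2DB8E (starts at byte 0)
Byte[4]=E5: 3-byte lead, need 2 cont bytes. acc=0x5
Byte[5]=85: continuation. acc=(acc<<6)|0x05=0x145
Byte[6]=B6: continuation. acc=(acc<<6)|0x36=0x5176
Completed: cp=U+5176 (starts at byte 4)
Byte[7]=E0: 3-byte lead, need 2 cont bytes. acc=0x0
Byte[8]=BC: continuation. acc=(acc<<6)|0x3C=0x3C
Byte[9]=9E: continuation. acc=(acc<<6)|0x1E=0xF1E
Completed: cp=U+0F1E (starts at byte 7)
Byte[10]=F0: 4-byte lead, need 3 cont bytes. acc=0x0
Byte[11]=AB: continuation. acc=(acc<<6)|0x2B=0x2B
Byte[12]=BE: continuation. acc=(acc<<6)|0x3E=0xAFE
Byte[13]=A1: continuation. acc=(acc<<6)|0x21=0x2BFA1
Completed: cp=U+2BFA1 (starts at byte 10)
Byte[14]=D0: 2-byte lead, need 1 cont bytes. acc=0x10
Byte[15]=BD: continuation. acc=(acc<<6)|0x3D=0x43D
Completed: cp=U+043D (starts at byte 14)
Byte[16]=F0: 4-byte lead, need 3 cont bytes. acc=0x0
Byte[17]=9F: continuation. acc=(acc<<6)|0x1F=0x1F
Byte[18]=86: continuation. acc=(acc<<6)|0x06=0x7C6
Byte[19]=99: continuation. acc=(acc<<6)|0x19=0x1F199
Completed: cp=U+1F199 (starts at byte 16)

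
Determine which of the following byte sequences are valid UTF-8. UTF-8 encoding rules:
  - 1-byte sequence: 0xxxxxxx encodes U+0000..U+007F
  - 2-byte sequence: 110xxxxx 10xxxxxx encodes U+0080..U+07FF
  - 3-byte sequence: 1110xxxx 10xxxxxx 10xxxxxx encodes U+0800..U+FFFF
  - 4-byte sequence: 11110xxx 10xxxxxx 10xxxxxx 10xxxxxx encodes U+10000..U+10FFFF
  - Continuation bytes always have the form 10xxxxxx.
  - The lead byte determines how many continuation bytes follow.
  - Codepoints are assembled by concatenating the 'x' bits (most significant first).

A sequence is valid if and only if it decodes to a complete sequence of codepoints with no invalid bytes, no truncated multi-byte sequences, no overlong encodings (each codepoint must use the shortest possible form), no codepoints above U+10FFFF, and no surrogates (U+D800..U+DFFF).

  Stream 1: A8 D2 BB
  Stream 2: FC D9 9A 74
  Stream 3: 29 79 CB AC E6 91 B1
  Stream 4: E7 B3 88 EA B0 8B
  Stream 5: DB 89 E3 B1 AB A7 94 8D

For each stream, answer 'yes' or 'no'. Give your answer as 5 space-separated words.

Stream 1: error at byte offset 0. INVALID
Stream 2: error at byte offset 0. INVALID
Stream 3: decodes cleanly. VALID
Stream 4: decodes cleanly. VALID
Stream 5: error at byte offset 5. INVALID

Answer: no no yes yes no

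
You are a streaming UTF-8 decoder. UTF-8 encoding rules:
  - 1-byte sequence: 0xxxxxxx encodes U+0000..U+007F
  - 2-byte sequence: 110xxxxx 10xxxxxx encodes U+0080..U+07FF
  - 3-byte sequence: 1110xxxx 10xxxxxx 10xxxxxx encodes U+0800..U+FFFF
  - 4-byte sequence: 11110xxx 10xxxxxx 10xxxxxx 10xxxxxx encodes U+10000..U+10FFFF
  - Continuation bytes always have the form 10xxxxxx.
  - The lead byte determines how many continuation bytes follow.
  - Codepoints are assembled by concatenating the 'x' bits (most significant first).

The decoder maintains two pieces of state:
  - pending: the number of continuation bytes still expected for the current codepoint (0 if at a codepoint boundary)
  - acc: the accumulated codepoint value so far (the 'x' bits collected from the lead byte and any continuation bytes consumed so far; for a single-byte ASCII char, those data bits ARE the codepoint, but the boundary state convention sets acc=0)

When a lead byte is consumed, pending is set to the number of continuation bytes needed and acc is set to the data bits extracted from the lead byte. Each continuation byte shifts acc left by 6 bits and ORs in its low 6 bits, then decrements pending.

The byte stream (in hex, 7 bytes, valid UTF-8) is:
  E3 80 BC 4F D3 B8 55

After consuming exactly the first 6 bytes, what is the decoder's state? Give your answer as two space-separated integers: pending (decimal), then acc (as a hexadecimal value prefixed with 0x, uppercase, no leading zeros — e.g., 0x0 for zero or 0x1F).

Byte[0]=E3: 3-byte lead. pending=2, acc=0x3
Byte[1]=80: continuation. acc=(acc<<6)|0x00=0xC0, pending=1
Byte[2]=BC: continuation. acc=(acc<<6)|0x3C=0x303C, pending=0
Byte[3]=4F: 1-byte. pending=0, acc=0x0
Byte[4]=D3: 2-byte lead. pending=1, acc=0x13
Byte[5]=B8: continuation. acc=(acc<<6)|0x38=0x4F8, pending=0

Answer: 0 0x4F8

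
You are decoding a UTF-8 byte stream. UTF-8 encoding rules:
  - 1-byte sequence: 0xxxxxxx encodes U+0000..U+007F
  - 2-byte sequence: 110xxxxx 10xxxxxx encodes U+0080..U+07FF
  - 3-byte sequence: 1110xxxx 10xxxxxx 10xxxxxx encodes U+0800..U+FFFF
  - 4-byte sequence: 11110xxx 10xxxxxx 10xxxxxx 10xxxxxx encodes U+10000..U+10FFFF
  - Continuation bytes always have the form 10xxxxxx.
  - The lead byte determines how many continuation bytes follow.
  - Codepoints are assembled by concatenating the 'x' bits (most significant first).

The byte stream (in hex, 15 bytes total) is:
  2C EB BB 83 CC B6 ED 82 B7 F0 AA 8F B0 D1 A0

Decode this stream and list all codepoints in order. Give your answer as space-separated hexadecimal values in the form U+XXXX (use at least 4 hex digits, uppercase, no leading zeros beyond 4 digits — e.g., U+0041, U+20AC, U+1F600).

Answer: U+002C U+BEC3 U+0336 U+D0B7 U+2A3F0 U+0460

Derivation:
Byte[0]=2C: 1-byte ASCII. cp=U+002C
Byte[1]=EB: 3-byte lead, need 2 cont bytes. acc=0xB
Byte[2]=BB: continuation. acc=(acc<<6)|0x3B=0x2FB
Byte[3]=83: continuation. acc=(acc<<6)|0x03=0xBEC3
Completed: cp=U+BEC3 (starts at byte 1)
Byte[4]=CC: 2-byte lead, need 1 cont bytes. acc=0xC
Byte[5]=B6: continuation. acc=(acc<<6)|0x36=0x336
Completed: cp=U+0336 (starts at byte 4)
Byte[6]=ED: 3-byte lead, need 2 cont bytes. acc=0xD
Byte[7]=82: continuation. acc=(acc<<6)|0x02=0x342
Byte[8]=B7: continuation. acc=(acc<<6)|0x37=0xD0B7
Completed: cp=U+D0B7 (starts at byte 6)
Byte[9]=F0: 4-byte lead, need 3 cont bytes. acc=0x0
Byte[10]=AA: continuation. acc=(acc<<6)|0x2A=0x2A
Byte[11]=8F: continuation. acc=(acc<<6)|0x0F=0xA8F
Byte[12]=B0: continuation. acc=(acc<<6)|0x30=0x2A3F0
Completed: cp=U+2A3F0 (starts at byte 9)
Byte[13]=D1: 2-byte lead, need 1 cont bytes. acc=0x11
Byte[14]=A0: continuation. acc=(acc<<6)|0x20=0x460
Completed: cp=U+0460 (starts at byte 13)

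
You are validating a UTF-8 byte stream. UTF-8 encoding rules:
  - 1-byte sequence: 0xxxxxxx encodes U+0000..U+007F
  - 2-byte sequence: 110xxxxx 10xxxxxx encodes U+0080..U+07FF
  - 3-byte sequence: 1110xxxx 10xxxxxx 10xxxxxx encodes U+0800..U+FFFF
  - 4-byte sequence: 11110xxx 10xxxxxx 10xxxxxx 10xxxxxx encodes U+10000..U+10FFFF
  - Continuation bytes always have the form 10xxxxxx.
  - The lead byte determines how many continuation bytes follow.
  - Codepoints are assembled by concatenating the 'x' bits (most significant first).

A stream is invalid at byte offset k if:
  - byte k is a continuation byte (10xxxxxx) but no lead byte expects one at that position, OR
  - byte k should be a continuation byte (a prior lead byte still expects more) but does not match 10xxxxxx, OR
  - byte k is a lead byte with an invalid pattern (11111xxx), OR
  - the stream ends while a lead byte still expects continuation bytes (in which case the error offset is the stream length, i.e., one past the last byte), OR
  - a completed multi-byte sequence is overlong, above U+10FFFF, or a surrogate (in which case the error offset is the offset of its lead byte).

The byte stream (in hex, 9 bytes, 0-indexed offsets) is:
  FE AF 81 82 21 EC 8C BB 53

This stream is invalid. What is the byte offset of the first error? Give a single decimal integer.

Byte[0]=FE: INVALID lead byte (not 0xxx/110x/1110/11110)

Answer: 0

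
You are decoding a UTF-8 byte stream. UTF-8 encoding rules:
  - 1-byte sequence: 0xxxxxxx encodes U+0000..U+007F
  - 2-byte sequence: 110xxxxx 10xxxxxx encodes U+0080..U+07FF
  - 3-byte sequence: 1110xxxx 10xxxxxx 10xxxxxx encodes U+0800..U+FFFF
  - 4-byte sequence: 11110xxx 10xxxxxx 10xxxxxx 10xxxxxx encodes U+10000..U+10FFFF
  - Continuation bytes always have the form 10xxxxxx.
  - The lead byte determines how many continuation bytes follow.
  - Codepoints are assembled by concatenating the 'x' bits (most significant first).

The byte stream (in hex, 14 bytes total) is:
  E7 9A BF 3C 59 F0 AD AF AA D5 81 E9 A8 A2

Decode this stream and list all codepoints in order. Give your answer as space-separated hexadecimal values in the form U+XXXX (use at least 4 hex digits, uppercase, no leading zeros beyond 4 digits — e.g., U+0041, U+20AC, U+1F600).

Answer: U+76BF U+003C U+0059 U+2DBEA U+0541 U+9A22

Derivation:
Byte[0]=E7: 3-byte lead, need 2 cont bytes. acc=0x7
Byte[1]=9A: continuation. acc=(acc<<6)|0x1A=0x1DA
Byte[2]=BF: continuation. acc=(acc<<6)|0x3F=0x76BF
Completed: cp=U+76BF (starts at byte 0)
Byte[3]=3C: 1-byte ASCII. cp=U+003C
Byte[4]=59: 1-byte ASCII. cp=U+0059
Byte[5]=F0: 4-byte lead, need 3 cont bytes. acc=0x0
Byte[6]=AD: continuation. acc=(acc<<6)|0x2D=0x2D
Byte[7]=AF: continuation. acc=(acc<<6)|0x2F=0xB6F
Byte[8]=AA: continuation. acc=(acc<<6)|0x2A=0x2DBEA
Completed: cp=U+2DBEA (starts at byte 5)
Byte[9]=D5: 2-byte lead, need 1 cont bytes. acc=0x15
Byte[10]=81: continuation. acc=(acc<<6)|0x01=0x541
Completed: cp=U+0541 (starts at byte 9)
Byte[11]=E9: 3-byte lead, need 2 cont bytes. acc=0x9
Byte[12]=A8: continuation. acc=(acc<<6)|0x28=0x268
Byte[13]=A2: continuation. acc=(acc<<6)|0x22=0x9A22
Completed: cp=U+9A22 (starts at byte 11)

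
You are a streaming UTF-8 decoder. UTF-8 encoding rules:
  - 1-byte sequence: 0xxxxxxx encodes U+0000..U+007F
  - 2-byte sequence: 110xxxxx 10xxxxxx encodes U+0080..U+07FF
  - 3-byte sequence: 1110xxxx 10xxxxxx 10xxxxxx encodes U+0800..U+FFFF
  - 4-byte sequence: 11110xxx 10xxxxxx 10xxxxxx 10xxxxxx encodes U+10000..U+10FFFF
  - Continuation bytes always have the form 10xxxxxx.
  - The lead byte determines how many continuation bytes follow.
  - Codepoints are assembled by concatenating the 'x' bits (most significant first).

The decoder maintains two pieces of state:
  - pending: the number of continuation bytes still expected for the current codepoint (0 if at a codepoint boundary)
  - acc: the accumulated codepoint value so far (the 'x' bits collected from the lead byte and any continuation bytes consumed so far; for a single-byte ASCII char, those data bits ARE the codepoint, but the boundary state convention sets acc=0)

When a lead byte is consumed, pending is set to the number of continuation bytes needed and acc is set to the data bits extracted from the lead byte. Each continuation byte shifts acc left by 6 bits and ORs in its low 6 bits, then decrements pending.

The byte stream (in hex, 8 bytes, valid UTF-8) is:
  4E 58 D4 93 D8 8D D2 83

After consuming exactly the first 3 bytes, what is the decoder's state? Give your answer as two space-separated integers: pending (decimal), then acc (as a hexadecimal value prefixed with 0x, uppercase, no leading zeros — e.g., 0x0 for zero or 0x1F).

Byte[0]=4E: 1-byte. pending=0, acc=0x0
Byte[1]=58: 1-byte. pending=0, acc=0x0
Byte[2]=D4: 2-byte lead. pending=1, acc=0x14

Answer: 1 0x14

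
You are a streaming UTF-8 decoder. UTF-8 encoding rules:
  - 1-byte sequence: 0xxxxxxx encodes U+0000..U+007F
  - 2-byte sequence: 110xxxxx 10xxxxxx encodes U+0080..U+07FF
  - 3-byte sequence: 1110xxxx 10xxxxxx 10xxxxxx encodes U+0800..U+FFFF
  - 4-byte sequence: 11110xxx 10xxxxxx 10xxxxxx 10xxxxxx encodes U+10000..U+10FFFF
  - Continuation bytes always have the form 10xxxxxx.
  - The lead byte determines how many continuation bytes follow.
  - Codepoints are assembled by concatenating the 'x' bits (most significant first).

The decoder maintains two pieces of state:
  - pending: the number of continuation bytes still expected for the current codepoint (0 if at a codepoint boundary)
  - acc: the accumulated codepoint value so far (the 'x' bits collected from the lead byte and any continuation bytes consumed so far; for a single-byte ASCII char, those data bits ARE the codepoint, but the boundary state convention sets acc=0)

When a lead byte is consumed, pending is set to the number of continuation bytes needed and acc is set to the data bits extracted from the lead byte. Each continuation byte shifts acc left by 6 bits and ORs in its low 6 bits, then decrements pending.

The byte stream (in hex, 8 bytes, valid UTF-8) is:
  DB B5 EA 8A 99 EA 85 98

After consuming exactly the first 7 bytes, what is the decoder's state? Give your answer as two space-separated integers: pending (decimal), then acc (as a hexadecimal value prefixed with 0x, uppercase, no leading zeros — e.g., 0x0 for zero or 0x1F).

Answer: 1 0x285

Derivation:
Byte[0]=DB: 2-byte lead. pending=1, acc=0x1B
Byte[1]=B5: continuation. acc=(acc<<6)|0x35=0x6F5, pending=0
Byte[2]=EA: 3-byte lead. pending=2, acc=0xA
Byte[3]=8A: continuation. acc=(acc<<6)|0x0A=0x28A, pending=1
Byte[4]=99: continuation. acc=(acc<<6)|0x19=0xA299, pending=0
Byte[5]=EA: 3-byte lead. pending=2, acc=0xA
Byte[6]=85: continuation. acc=(acc<<6)|0x05=0x285, pending=1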